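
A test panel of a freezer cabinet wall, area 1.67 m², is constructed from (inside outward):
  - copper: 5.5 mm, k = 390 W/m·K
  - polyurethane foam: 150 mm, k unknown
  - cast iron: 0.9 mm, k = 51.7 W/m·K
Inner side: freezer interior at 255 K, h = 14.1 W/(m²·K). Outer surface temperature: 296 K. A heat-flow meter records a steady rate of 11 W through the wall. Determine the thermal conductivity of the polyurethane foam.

k ≈ 0.0244 W/(m·K)

Model the wall as resistances in series:
R_inner film = 1/(h_i·A) = 1/(14.1×1.67) = 0.04247 K/W
R_copper = L/(kA) = 0.0055/(390×1.67) = 8.445×10^-6 K/W
R_cast iron = L/(kA) = 0.0009/(51.7×1.67) = 1.042×10^-5 K/W
Sum of known resistances R_other = 0.04249 K/W
Total R = ΔT/Q = 41/11 = 3.727 K/W
R_polyurethane foam = R_total − R_other = 3.685 K/W
k = L/(R·A) = 0.15/(3.685×1.67)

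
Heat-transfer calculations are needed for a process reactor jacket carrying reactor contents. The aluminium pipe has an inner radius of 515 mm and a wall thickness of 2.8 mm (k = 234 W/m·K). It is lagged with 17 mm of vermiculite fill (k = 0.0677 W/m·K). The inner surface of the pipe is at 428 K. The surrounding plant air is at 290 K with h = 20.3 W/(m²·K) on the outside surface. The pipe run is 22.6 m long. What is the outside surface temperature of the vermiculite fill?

Radial resistances (cylindrical: R_cond = ln(r_o/r_i)/(2πkL), R_conv = 1/(h·2πrL)):
R_aluminium pipe wall = ln(517.8/515)/(2π×234×22.6) = 1.632×10^-7 K/W
R_vermiculite fill = ln(534.8/517.8)/(2π×0.0677×22.6) = 0.00336 K/W
R_outer film = 1/(h_o·2πr_oL) = 1/(20.3×2π×0.5348×22.6) = 6.487×10^-4 K/W
R_total = 0.004009 K/W
Q = ΔT/R_total = 138/0.004009
Q = 34400 W
T_interface = T_inner − Q·ΣR(inner→interface) = 428 − 34400×0.00336

T ≈ 312 K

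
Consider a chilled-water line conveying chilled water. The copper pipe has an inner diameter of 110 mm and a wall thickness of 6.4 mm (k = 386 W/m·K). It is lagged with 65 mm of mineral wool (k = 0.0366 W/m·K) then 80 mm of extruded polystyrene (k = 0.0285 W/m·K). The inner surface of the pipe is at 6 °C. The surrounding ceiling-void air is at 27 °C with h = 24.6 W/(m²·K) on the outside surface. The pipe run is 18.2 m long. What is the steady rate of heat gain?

Q ≈ 64.7 W

Cylindrical conduction, so R = ln(r₂/r₁)/(2πkL) per layer, in series:
R_copper pipe wall = ln(61.4/55)/(2π×386×18.2) = 2.494×10^-6 K/W
R_mineral wool = ln(126.4/61.4)/(2π×0.0366×18.2) = 0.1725 K/W
R_extruded polystyrene = ln(206.4/126.4)/(2π×0.0285×18.2) = 0.1505 K/W
R_outer film = 1/(h_o·2πr_oL) = 1/(24.6×2π×0.2064×18.2) = 0.001722 K/W
R_total = 0.3247 K/W
Q = ΔT/R_total = 21/0.3247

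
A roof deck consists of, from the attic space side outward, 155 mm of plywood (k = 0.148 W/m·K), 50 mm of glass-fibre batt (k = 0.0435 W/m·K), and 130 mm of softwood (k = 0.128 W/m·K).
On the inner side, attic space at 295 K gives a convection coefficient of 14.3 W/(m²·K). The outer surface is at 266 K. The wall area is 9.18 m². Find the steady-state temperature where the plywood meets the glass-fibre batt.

T ≈ 285 K

Series thermal resistances:
R_inner film = 1/(h_i·A) = 1/(14.3×9.18) = 0.007618 K/W
R_plywood = L/(kA) = 0.155/(0.148×9.18) = 0.1141 K/W
R_glass-fibre batt = L/(kA) = 0.05/(0.0435×9.18) = 0.1252 K/W
R_softwood = L/(kA) = 0.13/(0.128×9.18) = 0.1106 K/W
R_total = 0.3575 K/W;  Q = ΔT/R_total = 29/0.3575 = 81.11 W
T_interface = T_inner − Q·ΣR(inner→interface) = 295 − 81.1×0.1217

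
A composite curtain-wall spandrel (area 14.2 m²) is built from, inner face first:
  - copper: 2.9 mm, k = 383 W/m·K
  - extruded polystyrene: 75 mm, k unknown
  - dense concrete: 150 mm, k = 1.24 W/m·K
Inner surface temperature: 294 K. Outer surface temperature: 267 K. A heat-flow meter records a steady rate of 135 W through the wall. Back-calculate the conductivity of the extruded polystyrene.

k ≈ 0.0276 W/(m·K)

Using the resistance-network approach (series):
R_copper = L/(kA) = 0.0029/(383×14.2) = 5.332×10^-7 K/W
R_dense concrete = L/(kA) = 0.15/(1.24×14.2) = 0.008519 K/W
Sum of known resistances R_other = 0.008519 K/W
Total R = ΔT/Q = 27/135 = 0.2 K/W
R_extruded polystyrene = R_total − R_other = 0.1915 K/W
k = L/(R·A) = 0.075/(0.1915×14.2)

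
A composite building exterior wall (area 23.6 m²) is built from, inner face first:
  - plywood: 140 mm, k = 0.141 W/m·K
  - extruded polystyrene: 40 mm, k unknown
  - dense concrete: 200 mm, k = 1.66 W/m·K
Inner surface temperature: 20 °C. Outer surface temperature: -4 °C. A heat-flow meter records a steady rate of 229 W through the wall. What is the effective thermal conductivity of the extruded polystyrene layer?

k ≈ 0.0294 W/(m·K)

Using the resistance-network approach (series):
R_plywood = L/(kA) = 0.14/(0.141×23.6) = 0.04207 K/W
R_dense concrete = L/(kA) = 0.2/(1.66×23.6) = 0.005105 K/W
Sum of known resistances R_other = 0.04718 K/W
Total R = ΔT/Q = 24/229 = 0.1048 K/W
R_extruded polystyrene = R_total − R_other = 0.05763 K/W
k = L/(R·A) = 0.04/(0.05763×23.6)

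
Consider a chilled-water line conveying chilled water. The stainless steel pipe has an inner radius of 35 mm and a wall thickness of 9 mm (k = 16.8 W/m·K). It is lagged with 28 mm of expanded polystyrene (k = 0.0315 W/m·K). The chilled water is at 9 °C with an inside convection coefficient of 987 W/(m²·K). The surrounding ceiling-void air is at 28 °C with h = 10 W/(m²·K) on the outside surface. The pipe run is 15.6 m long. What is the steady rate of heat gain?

For a radial system each layer contributes R = ln(r_out/r_in)/(2πkL); films add R = 1/(hA).
R_inner film = 1/(h_i·2πr₁L) = 1/(987×2π×0.035×15.6) = 2.953×10^-4 K/W
R_stainless steel pipe wall = ln(44/35)/(2π×16.8×15.6) = 1.39×10^-4 K/W
R_expanded polystyrene = ln(72/44)/(2π×0.0315×15.6) = 0.1595 K/W
R_outer film = 1/(h_o·2πr_oL) = 1/(10×2π×0.072×15.6) = 0.01417 K/W
R_total = 0.1741 K/W
Q = ΔT/R_total = 19/0.1741

Q ≈ 109 W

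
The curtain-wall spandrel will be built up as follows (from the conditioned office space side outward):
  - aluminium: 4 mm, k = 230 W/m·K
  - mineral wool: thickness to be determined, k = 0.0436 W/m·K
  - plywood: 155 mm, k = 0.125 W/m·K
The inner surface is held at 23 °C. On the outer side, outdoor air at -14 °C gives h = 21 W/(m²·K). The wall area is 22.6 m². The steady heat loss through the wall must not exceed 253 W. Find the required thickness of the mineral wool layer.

L ≈ 88 mm

Model the wall as resistances in series:
R_aluminium = L/(kA) = 0.004/(230×22.6) = 7.695×10^-7 K/W
R_plywood = L/(kA) = 0.155/(0.125×22.6) = 0.05487 K/W
R_outer film = 1/(h_o·A) = 1/(21×22.6) = 0.002107 K/W
Sum of the known resistances R_other = 0.05698 K/W
Required total resistance R_tot = ΔT/Q_allow = 37/253 = 0.1462 K/W
R_mineral wool = R_tot − R_other = 0.08927 K/W
L = R·k·A = 0.08927×0.0436×22.6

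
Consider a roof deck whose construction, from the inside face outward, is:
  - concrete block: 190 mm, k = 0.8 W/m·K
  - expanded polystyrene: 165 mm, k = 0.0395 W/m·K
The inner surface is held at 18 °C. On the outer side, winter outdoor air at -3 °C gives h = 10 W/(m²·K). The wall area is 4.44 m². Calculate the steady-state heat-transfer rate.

Q ≈ 20.7 W

Series thermal resistances:
R_concrete block = L/(kA) = 0.19/(0.8×4.44) = 0.05349 K/W
R_expanded polystyrene = L/(kA) = 0.165/(0.0395×4.44) = 0.9408 K/W
R_outer film = 1/(h_o·A) = 1/(10×4.44) = 0.02252 K/W
R_total = 1.017 K/W
Q = ΔT / R_total = 21 / 1.017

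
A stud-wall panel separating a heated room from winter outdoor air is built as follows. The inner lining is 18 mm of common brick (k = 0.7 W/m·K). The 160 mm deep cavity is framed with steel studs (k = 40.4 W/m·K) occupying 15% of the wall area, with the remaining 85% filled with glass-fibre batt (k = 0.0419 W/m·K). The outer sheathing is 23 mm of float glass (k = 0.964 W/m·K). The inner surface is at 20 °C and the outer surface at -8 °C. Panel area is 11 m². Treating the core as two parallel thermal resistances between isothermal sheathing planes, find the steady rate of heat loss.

Q ≈ 4060 W

Sheathing layers in series; stud and cavity paths in parallel between them.
R_inner = 0.018/(0.7×11) = 0.002338 K/W
R_stud  = 0.16/(40.4×0.15×11) = 0.0024 K/W
R_cav   = 0.16/(0.0419×0.85×11) = 0.4084 K/W
1/R_core = 1/R_stud + 1/R_cav → R_core = 0.002386 K/W
R_outer = 0.023/(0.964×11) = 0.002169 K/W
R_total = 0.006893 K/W
Q = ΔT/R_total = 28/0.006893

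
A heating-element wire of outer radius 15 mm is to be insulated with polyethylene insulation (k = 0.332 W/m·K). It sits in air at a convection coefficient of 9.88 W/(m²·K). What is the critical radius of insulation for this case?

r_cr ≈ 33.6 mm

For a cylinder r_cr = k/h = 0.332/9.88
r_cr = 33.6 mm; since the bare radius (15 mm) is below r_cr, adding a thin layer of insulation will *increase* heat loss.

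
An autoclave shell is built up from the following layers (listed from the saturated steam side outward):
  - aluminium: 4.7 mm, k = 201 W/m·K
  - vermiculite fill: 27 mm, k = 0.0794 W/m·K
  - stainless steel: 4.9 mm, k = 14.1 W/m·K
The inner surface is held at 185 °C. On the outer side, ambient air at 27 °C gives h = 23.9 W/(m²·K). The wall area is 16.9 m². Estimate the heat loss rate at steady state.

Q ≈ 6990 W

Model the wall as resistances in series:
R_aluminium = L/(kA) = 0.0047/(201×16.9) = 1.384×10^-6 K/W
R_vermiculite fill = L/(kA) = 0.027/(0.0794×16.9) = 0.02012 K/W
R_stainless steel = L/(kA) = 0.0049/(14.1×16.9) = 2.056×10^-5 K/W
R_outer film = 1/(h_o·A) = 1/(23.9×16.9) = 0.002476 K/W
R_total = 0.02262 K/W
Q = ΔT / R_total = 158 / 0.02262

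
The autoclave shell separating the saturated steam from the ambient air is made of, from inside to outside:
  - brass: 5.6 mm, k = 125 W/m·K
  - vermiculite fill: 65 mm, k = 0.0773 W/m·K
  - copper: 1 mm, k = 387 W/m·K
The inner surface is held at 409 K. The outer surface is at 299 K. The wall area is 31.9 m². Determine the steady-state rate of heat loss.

Q ≈ 4170 W

Treating each layer as a thermal resistance in series:
R_brass = L/(kA) = 0.0056/(125×31.9) = 1.404×10^-6 K/W
R_vermiculite fill = L/(kA) = 0.065/(0.0773×31.9) = 0.02636 K/W
R_copper = L/(kA) = 0.001/(387×31.9) = 8.1×10^-8 K/W
R_total = 0.02636 K/W
Q = ΔT / R_total = 110 / 0.02636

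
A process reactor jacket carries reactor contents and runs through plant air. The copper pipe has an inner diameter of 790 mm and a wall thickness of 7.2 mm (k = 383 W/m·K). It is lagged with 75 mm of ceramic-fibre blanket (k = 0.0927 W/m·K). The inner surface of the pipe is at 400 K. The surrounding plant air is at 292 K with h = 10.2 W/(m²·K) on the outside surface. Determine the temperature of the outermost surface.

T ≈ 303 K

Treating each annulus and film as a series resistance:
R_copper pipe wall = ln(402.2/395)/(2π×383×1) = 7.506×10^-6 K/W
R_ceramic-fibre blanket = ln(477.2/402.2)/(2π×0.0927×1) = 0.2936 K/W
R_outer film = 1/(h_o·2πr_oL) = 1/(10.2×2π×0.4772×1) = 0.0327 K/W
R_total = 0.3263 K/W
Q = ΔT/R_total = 108/0.3263
Q = 331 W/m
T_interface = T_inner − Q·ΣR(inner→interface) = 400 − 331×0.2936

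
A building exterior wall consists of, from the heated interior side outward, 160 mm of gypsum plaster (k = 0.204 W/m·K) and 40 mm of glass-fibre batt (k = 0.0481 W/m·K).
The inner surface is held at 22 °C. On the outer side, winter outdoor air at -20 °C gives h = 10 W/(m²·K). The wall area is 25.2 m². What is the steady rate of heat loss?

Thermal resistances in series:
R_gypsum plaster = L/(kA) = 0.16/(0.204×25.2) = 0.03112 K/W
R_glass-fibre batt = L/(kA) = 0.04/(0.0481×25.2) = 0.033 K/W
R_outer film = 1/(h_o·A) = 1/(10×25.2) = 0.003968 K/W
R_total = 0.06809 K/W
Q = ΔT / R_total = 42 / 0.06809

Q ≈ 617 W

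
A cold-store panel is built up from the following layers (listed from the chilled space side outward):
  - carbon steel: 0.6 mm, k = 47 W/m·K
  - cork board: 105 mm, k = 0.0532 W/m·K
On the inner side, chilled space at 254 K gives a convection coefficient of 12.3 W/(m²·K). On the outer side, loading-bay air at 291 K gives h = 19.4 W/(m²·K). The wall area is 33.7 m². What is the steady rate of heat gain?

Q ≈ 592 W

Series thermal resistances:
R_inner film = 1/(h_i·A) = 1/(12.3×33.7) = 0.002412 K/W
R_carbon steel = L/(kA) = 0.0006/(47×33.7) = 3.788×10^-7 K/W
R_cork board = L/(kA) = 0.105/(0.0532×33.7) = 0.05857 K/W
R_outer film = 1/(h_o·A) = 1/(19.4×33.7) = 0.00153 K/W
R_total = 0.06251 K/W
Q = ΔT / R_total = 37 / 0.06251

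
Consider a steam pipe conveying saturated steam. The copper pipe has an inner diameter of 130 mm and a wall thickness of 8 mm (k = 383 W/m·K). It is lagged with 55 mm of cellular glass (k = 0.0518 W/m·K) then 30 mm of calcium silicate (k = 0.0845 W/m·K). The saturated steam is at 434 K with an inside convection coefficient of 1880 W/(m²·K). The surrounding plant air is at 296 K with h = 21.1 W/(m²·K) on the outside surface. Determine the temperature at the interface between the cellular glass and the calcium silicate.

For a radial system each layer contributes R = ln(r_out/r_in)/(2πkL); films add R = 1/(hA).
R_inner film = 1/(h_i·2πr₁L) = 1/(1880×2π×0.065×1) = 0.001302 K/W
R_copper pipe wall = ln(73/65)/(2π×383×1) = 4.823×10^-5 K/W
R_cellular glass = ln(128/73)/(2π×0.0518×1) = 1.725 K/W
R_calcium silicate = ln(158/128)/(2π×0.0845×1) = 0.3966 K/W
R_outer film = 1/(h_o·2πr_oL) = 1/(21.1×2π×0.158×1) = 0.04774 K/W
R_total = 2.171 K/W
Q = ΔT/R_total = 138/2.171
Q = 63.6 W/m
T_interface = T_inner − Q·ΣR(inner→interface) = 434 − 63.6×1.727

T ≈ 324 K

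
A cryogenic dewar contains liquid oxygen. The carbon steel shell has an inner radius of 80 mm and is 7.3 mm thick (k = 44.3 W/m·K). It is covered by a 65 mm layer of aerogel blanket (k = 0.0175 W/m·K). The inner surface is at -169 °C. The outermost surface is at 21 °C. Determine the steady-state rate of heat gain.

Each spherical layer contributes R = (1/r_i − 1/r_o)/(4πk):
R_carbon steel shell = (1/0.08 − 1/0.0873)/(4π×44.3) = 0.001878 K/W
R_aerogel blanket = (1/0.0873 − 1/0.1523)/(4π×0.0175) = 22.23 K/W
R_total = 22.23 K/W
Q = ΔT/R_total = 190/22.23

Q ≈ 8.55 W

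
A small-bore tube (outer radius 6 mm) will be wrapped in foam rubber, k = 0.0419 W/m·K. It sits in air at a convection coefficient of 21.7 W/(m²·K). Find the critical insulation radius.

For a cylinder r_cr = k/h = 0.0419/21.7
r_cr = 1.93 mm; since the bare radius (6 mm) is above r_cr, any added insulation will reduce heat loss.

r_cr ≈ 1.93 mm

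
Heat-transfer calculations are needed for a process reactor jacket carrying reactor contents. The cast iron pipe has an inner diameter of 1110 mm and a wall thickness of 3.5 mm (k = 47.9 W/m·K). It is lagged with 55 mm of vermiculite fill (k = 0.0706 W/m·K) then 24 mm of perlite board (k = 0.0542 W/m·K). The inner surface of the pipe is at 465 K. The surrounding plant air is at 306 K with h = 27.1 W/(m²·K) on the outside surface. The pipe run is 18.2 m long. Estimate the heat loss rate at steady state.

Q ≈ 8670 W

Treating each annulus and film as a series resistance:
R_cast iron pipe wall = ln(558.5/555)/(2π×47.9×18.2) = 1.148×10^-6 K/W
R_vermiculite fill = ln(613.5/558.5)/(2π×0.0706×18.2) = 0.01163 K/W
R_perlite board = ln(637.5/613.5)/(2π×0.0542×18.2) = 0.006191 K/W
R_outer film = 1/(h_o·2πr_oL) = 1/(27.1×2π×0.6375×18.2) = 5.062×10^-4 K/W
R_total = 0.01833 K/W
Q = ΔT/R_total = 159/0.01833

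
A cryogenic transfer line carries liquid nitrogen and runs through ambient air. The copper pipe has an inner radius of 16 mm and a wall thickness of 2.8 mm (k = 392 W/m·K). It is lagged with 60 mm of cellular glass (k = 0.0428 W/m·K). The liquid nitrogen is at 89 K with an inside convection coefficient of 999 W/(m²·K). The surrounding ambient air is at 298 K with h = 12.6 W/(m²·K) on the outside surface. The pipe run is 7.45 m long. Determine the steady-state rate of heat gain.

Q ≈ 283 W

Radial resistances (cylindrical: R_cond = ln(r_o/r_i)/(2πkL), R_conv = 1/(h·2πrL)):
R_inner film = 1/(h_i·2πr₁L) = 1/(999×2π×0.016×7.45) = 0.001337 K/W
R_copper pipe wall = ln(18.8/16)/(2π×392×7.45) = 8.789×10^-6 K/W
R_cellular glass = ln(78.8/18.8)/(2π×0.0428×7.45) = 0.7153 K/W
R_outer film = 1/(h_o·2πr_oL) = 1/(12.6×2π×0.0788×7.45) = 0.02152 K/W
R_total = 0.7382 K/W
Q = ΔT/R_total = 209/0.7382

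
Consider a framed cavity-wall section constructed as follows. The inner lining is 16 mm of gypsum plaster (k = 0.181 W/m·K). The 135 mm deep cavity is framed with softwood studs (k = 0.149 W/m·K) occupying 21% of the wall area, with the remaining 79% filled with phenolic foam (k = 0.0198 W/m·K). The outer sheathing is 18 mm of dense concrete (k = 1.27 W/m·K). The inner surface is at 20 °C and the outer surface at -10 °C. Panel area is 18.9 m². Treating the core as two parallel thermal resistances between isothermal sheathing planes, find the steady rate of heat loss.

Sheathing layers in series; stud and cavity paths in parallel between them.
R_inner = 0.016/(0.181×18.9) = 0.004677 K/W
R_stud  = 0.135/(0.149×0.21×18.9) = 0.2283 K/W
R_cav   = 0.135/(0.0198×0.79×18.9) = 0.4566 K/W
1/R_core = 1/R_stud + 1/R_cav → R_core = 0.1522 K/W
R_outer = 0.018/(1.27×18.9) = 7.499×10^-4 K/W
R_total = 0.1576 K/W
Q = ΔT/R_total = 30/0.1576

Q ≈ 190 W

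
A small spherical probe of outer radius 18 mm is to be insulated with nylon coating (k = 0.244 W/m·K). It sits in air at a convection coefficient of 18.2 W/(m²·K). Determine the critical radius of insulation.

For a sphere r_cr = 2k/h = 2×0.244/18.2
r_cr = 26.8 mm; since the bare radius (18 mm) is below r_cr, adding a thin layer of insulation will *increase* heat loss.

r_cr ≈ 26.8 mm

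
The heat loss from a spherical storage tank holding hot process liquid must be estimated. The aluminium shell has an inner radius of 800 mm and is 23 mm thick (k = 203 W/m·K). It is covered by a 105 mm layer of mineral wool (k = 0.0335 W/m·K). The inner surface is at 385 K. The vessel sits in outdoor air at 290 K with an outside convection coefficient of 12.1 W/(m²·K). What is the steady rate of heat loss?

Radial (spherical) resistances in series:
R_aluminium shell = (1/0.8 − 1/0.823)/(4π×203) = 1.369×10^-5 K/W
R_mineral wool = (1/0.823 − 1/0.928)/(4π×0.0335) = 0.3266 K/W
R_outer film = 1/(h·4πr_o²) = 1/(12.1×4π×0.928²) = 0.007637 K/W
R_total = 0.3342 K/W
Q = ΔT/R_total = 95/0.3342

Q ≈ 284 W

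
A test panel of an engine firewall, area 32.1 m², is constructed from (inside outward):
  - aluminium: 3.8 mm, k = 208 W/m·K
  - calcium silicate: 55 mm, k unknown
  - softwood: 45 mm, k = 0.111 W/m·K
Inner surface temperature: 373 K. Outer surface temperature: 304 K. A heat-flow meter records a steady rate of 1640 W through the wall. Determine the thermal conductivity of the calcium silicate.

Model the wall as resistances in series:
R_aluminium = L/(kA) = 0.0038/(208×32.1) = 5.691×10^-7 K/W
R_softwood = L/(kA) = 0.045/(0.111×32.1) = 0.01263 K/W
Sum of known resistances R_other = 0.01263 K/W
Total R = ΔT/Q = 69/1640 = 0.04207 K/W
R_calcium silicate = R_total − R_other = 0.02944 K/W
k = L/(R·A) = 0.055/(0.02944×32.1)

k ≈ 0.0582 W/(m·K)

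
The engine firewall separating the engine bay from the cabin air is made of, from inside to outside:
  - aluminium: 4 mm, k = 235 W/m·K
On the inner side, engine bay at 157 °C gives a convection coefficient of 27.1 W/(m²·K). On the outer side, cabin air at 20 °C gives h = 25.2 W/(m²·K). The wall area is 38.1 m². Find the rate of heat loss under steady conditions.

Q ≈ 68100 W

Using the resistance-network approach (series):
R_inner film = 1/(h_i·A) = 1/(27.1×38.1) = 9.685×10^-4 K/W
R_aluminium = L/(kA) = 0.004/(235×38.1) = 4.468×10^-7 K/W
R_outer film = 1/(h_o·A) = 1/(25.2×38.1) = 0.001042 K/W
R_total = 0.00201 K/W
Q = ΔT / R_total = 137 / 0.00201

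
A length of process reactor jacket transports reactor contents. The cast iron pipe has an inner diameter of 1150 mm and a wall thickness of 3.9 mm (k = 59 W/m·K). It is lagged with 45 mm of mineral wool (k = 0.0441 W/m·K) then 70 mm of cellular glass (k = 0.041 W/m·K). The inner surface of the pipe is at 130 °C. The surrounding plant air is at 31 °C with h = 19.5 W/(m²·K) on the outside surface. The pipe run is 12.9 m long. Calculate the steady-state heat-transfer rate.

Q ≈ 1840 W

Radial resistances (cylindrical: R_cond = ln(r_o/r_i)/(2πkL), R_conv = 1/(h·2πrL)):
R_cast iron pipe wall = ln(578.9/575)/(2π×59×12.9) = 1.414×10^-6 K/W
R_mineral wool = ln(623.9/578.9)/(2π×0.0441×12.9) = 0.02094 K/W
R_cellular glass = ln(693.9/623.9)/(2π×0.041×12.9) = 0.032 K/W
R_outer film = 1/(h_o·2πr_oL) = 1/(19.5×2π×0.6939×12.9) = 9.118×10^-4 K/W
R_total = 0.05386 K/W
Q = ΔT/R_total = 99/0.05386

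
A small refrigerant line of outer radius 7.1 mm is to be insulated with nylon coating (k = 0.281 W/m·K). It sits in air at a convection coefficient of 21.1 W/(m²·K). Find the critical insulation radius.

r_cr ≈ 13.3 mm

For a cylinder r_cr = k/h = 0.281/21.1
r_cr = 13.3 mm; since the bare radius (7.1 mm) is below r_cr, adding a thin layer of insulation will *increase* heat loss.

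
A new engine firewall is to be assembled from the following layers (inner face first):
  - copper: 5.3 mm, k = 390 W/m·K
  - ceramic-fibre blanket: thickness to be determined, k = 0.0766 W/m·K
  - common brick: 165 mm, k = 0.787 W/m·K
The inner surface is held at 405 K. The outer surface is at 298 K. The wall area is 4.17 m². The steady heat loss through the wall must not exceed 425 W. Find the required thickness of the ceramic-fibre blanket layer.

L ≈ 64.4 mm

Series thermal resistances:
R_copper = L/(kA) = 0.0053/(390×4.17) = 3.259×10^-6 K/W
R_common brick = L/(kA) = 0.165/(0.787×4.17) = 0.05028 K/W
Sum of the known resistances R_other = 0.05028 K/W
Required total resistance R_tot = ΔT/Q_allow = 107/425 = 0.2518 K/W
R_ceramic-fibre blanket = R_tot − R_other = 0.2015 K/W
L = R·k·A = 0.2015×0.0766×4.17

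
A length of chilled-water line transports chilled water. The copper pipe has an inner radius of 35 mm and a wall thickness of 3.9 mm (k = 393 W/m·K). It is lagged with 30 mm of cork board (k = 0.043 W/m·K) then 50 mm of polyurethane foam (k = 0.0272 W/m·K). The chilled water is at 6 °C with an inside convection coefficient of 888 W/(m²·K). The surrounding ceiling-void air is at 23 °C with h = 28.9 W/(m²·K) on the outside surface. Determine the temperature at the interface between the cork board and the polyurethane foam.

T ≈ 12.7 °C

Radial resistances (cylindrical: R_cond = ln(r_o/r_i)/(2πkL), R_conv = 1/(h·2πrL)):
R_inner film = 1/(h_i·2πr₁L) = 1/(888×2π×0.035×1) = 0.005121 K/W
R_copper pipe wall = ln(38.9/35)/(2π×393×1) = 4.278×10^-5 K/W
R_cork board = ln(68.9/38.9)/(2π×0.043×1) = 2.116 K/W
R_polyurethane foam = ln(118.9/68.9)/(2π×0.0272×1) = 3.193 K/W
R_outer film = 1/(h_o·2πr_oL) = 1/(28.9×2π×0.1189×1) = 0.04632 K/W
R_total = 5.36 K/W
Q = ΔT/R_total = 17/5.36
Q = 3.17 W/m
T_interface = T_inner + Q·ΣR(inner→interface) = 6 + 3.17×2.121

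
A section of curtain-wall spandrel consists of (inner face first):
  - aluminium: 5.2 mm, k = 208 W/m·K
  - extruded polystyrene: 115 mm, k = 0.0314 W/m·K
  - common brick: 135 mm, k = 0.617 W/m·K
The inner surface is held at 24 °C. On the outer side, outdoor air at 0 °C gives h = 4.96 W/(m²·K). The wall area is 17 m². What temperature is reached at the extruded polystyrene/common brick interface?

T ≈ 2.47 °C

Thermal resistances in series:
R_aluminium = L/(kA) = 0.0052/(208×17) = 1.471×10^-6 K/W
R_extruded polystyrene = L/(kA) = 0.115/(0.0314×17) = 0.2154 K/W
R_common brick = L/(kA) = 0.135/(0.617×17) = 0.01287 K/W
R_outer film = 1/(h_o·A) = 1/(4.96×17) = 0.01186 K/W
R_total = 0.2402 K/W;  Q = ΔT/R_total = 24/0.2402 = 99.93 W
T_interface = T_inner − Q·ΣR(inner→interface) = 24 − 99.9×0.2154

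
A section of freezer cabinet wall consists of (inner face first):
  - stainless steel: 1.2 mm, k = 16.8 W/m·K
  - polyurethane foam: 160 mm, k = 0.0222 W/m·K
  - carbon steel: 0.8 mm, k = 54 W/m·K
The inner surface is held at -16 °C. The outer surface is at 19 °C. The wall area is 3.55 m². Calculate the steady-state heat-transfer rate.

Q ≈ 17.2 W

Using the resistance-network approach (series):
R_stainless steel = L/(kA) = 0.0012/(16.8×3.55) = 2.012×10^-5 K/W
R_polyurethane foam = L/(kA) = 0.16/(0.0222×3.55) = 2.03 K/W
R_carbon steel = L/(kA) = 0.0008/(54×3.55) = 4.173×10^-6 K/W
R_total = 2.03 K/W
Q = ΔT / R_total = 35 / 2.03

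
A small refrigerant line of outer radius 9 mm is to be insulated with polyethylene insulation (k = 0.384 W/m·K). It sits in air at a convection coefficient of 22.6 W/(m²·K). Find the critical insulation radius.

For a cylinder r_cr = k/h = 0.384/22.6
r_cr = 17 mm; since the bare radius (9 mm) is below r_cr, adding a thin layer of insulation will *increase* heat loss.

r_cr ≈ 17 mm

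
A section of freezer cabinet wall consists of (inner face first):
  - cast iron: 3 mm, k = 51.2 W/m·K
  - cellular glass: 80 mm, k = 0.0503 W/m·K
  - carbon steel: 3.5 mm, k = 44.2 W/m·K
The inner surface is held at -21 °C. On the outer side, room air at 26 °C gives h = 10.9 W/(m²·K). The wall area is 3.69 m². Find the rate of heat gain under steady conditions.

Q ≈ 103 W

Series thermal resistances:
R_cast iron = L/(kA) = 0.003/(51.2×3.69) = 1.588×10^-5 K/W
R_cellular glass = L/(kA) = 0.08/(0.0503×3.69) = 0.431 K/W
R_carbon steel = L/(kA) = 0.0035/(44.2×3.69) = 2.146×10^-5 K/W
R_outer film = 1/(h_o·A) = 1/(10.9×3.69) = 0.02486 K/W
R_total = 0.4559 K/W
Q = ΔT / R_total = 47 / 0.4559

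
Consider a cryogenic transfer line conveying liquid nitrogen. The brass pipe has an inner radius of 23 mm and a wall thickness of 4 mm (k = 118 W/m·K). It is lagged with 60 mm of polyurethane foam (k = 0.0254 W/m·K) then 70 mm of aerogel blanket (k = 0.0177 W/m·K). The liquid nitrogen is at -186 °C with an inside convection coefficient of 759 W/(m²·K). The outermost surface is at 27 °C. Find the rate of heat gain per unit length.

Per-layer cylindrical resistances, series-summed:
R_inner film = 1/(h_i·2πr₁L) = 1/(759×2π×0.023×1) = 0.009117 K/W
R_brass pipe wall = ln(27/23)/(2π×118×1) = 2.163×10^-4 K/W
R_polyurethane foam = ln(87/27)/(2π×0.0254×1) = 7.332 K/W
R_aerogel blanket = ln(157/87)/(2π×0.0177×1) = 5.308 K/W
R_total = 12.65 K/W
Q = ΔT/R_total = 213/12.65

q′ ≈ 16.8 W/m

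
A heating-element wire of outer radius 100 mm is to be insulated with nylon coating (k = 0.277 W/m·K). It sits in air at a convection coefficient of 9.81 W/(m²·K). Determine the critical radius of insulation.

r_cr ≈ 28.2 mm

For a cylinder r_cr = k/h = 0.277/9.81
r_cr = 28.2 mm; since the bare radius (100 mm) is above r_cr, any added insulation will reduce heat loss.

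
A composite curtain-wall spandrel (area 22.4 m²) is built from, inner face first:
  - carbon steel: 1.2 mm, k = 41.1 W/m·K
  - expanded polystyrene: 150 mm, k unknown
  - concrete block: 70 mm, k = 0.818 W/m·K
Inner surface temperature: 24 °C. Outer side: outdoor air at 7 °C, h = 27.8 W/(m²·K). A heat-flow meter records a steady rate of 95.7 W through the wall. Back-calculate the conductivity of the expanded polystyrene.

Using the resistance-network approach (series):
R_carbon steel = L/(kA) = 0.0012/(41.1×22.4) = 1.303×10^-6 K/W
R_concrete block = L/(kA) = 0.07/(0.818×22.4) = 0.00382 K/W
R_outer film = 1/(h_o·A) = 1/(27.8×22.4) = 0.001606 K/W
Sum of known resistances R_other = 0.005427 K/W
Total R = ΔT/Q = 17/95.7 = 0.1776 K/W
R_expanded polystyrene = R_total − R_other = 0.1722 K/W
k = L/(R·A) = 0.15/(0.1722×22.4)

k ≈ 0.0389 W/(m·K)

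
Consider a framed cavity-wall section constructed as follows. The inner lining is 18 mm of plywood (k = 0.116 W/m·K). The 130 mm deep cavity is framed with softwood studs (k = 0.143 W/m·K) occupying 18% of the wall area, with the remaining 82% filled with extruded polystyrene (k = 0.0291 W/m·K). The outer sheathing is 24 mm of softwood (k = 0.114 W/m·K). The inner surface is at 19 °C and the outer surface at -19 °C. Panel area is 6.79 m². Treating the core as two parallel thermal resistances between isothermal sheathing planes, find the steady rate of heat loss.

Q ≈ 86.4 W

Sheathing layers in series; stud and cavity paths in parallel between them.
R_inner = 0.018/(0.116×6.79) = 0.02285 K/W
R_stud  = 0.13/(0.143×0.18×6.79) = 0.7438 K/W
R_cav   = 0.13/(0.0291×0.82×6.79) = 0.8024 K/W
1/R_core = 1/R_stud + 1/R_cav → R_core = 0.386 K/W
R_outer = 0.024/(0.114×6.79) = 0.03101 K/W
R_total = 0.4398 K/W
Q = ΔT/R_total = 38/0.4398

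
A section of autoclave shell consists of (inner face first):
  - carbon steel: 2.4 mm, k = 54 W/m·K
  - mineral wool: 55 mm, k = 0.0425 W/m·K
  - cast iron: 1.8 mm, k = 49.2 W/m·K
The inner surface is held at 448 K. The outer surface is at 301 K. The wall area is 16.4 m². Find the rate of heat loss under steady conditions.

Q ≈ 1860 W

Using the resistance-network approach (series):
R_carbon steel = L/(kA) = 0.0024/(54×16.4) = 2.71×10^-6 K/W
R_mineral wool = L/(kA) = 0.055/(0.0425×16.4) = 0.07891 K/W
R_cast iron = L/(kA) = 0.0018/(49.2×16.4) = 2.231×10^-6 K/W
R_total = 0.07891 K/W
Q = ΔT / R_total = 147 / 0.07891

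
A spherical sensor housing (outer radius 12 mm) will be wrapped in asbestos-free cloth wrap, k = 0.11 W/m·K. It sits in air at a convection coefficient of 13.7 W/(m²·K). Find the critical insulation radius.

r_cr ≈ 16.1 mm

For a sphere r_cr = 2k/h = 2×0.11/13.7
r_cr = 16.1 mm; since the bare radius (12 mm) is below r_cr, adding a thin layer of insulation will *increase* heat loss.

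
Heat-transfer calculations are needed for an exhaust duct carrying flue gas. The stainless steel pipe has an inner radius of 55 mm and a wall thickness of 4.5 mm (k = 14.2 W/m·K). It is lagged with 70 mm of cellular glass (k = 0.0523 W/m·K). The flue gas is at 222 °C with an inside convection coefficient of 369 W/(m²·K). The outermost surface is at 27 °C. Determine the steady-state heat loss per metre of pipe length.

Treating each annulus and film as a series resistance:
R_inner film = 1/(h_i·2πr₁L) = 1/(369×2π×0.055×1) = 0.007842 K/W
R_stainless steel pipe wall = ln(59.5/55)/(2π×14.2×1) = 8.814×10^-4 K/W
R_cellular glass = ln(129.5/59.5)/(2π×0.0523×1) = 2.367 K/W
R_total = 2.375 K/W
Q = ΔT/R_total = 195/2.375

q′ ≈ 82.1 W/m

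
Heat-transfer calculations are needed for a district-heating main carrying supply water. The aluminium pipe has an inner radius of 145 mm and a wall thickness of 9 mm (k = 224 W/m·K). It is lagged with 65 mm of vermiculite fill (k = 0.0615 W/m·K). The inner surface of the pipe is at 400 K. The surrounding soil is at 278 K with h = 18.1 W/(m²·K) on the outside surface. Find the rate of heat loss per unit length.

Per-layer cylindrical resistances, series-summed:
R_aluminium pipe wall = ln(154/145)/(2π×224×1) = 4.279×10^-5 K/W
R_vermiculite fill = ln(219/154)/(2π×0.0615×1) = 0.9112 K/W
R_outer film = 1/(h_o·2πr_oL) = 1/(18.1×2π×0.219×1) = 0.04015 K/W
R_total = 0.9514 K/W
Q = ΔT/R_total = 122/0.9514

q′ ≈ 128 W/m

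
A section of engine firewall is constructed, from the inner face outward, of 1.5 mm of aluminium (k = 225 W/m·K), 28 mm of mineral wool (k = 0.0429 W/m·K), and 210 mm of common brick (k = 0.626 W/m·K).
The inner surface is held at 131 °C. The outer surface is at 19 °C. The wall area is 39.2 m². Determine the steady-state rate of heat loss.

Q ≈ 4440 W

Treating each layer as a thermal resistance in series:
R_aluminium = L/(kA) = 0.0015/(225×39.2) = 1.701×10^-7 K/W
R_mineral wool = L/(kA) = 0.028/(0.0429×39.2) = 0.01665 K/W
R_common brick = L/(kA) = 0.21/(0.626×39.2) = 0.008558 K/W
R_total = 0.02521 K/W
Q = ΔT / R_total = 112 / 0.02521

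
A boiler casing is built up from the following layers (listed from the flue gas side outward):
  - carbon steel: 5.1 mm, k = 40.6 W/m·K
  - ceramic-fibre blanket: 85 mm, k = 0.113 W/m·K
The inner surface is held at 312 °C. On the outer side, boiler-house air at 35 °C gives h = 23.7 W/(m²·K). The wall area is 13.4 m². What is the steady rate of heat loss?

Q ≈ 4670 W

Thermal resistances in series:
R_carbon steel = L/(kA) = 0.0051/(40.6×13.4) = 9.374×10^-6 K/W
R_ceramic-fibre blanket = L/(kA) = 0.085/(0.113×13.4) = 0.05614 K/W
R_outer film = 1/(h_o·A) = 1/(23.7×13.4) = 0.003149 K/W
R_total = 0.05929 K/W
Q = ΔT / R_total = 277 / 0.05929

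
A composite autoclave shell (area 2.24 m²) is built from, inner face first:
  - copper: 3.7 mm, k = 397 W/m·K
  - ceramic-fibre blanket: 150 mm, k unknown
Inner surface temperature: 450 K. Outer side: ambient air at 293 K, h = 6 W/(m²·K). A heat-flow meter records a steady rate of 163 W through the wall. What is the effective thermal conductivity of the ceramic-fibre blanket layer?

k ≈ 0.0753 W/(m·K)

Treating each layer as a thermal resistance in series:
R_copper = L/(kA) = 0.0037/(397×2.24) = 4.161×10^-6 K/W
R_outer film = 1/(h_o·A) = 1/(6×2.24) = 0.0744 K/W
Sum of known resistances R_other = 0.07441 K/W
Total R = ΔT/Q = 157/163 = 0.9632 K/W
R_ceramic-fibre blanket = R_total − R_other = 0.8888 K/W
k = L/(R·A) = 0.15/(0.8888×2.24)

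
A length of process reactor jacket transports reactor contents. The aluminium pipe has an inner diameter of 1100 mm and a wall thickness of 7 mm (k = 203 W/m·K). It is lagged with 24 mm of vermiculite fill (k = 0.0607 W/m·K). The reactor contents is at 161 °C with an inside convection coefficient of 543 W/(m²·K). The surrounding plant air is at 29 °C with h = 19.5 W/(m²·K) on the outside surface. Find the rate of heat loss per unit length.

q′ ≈ 1050 W/m

Cylindrical conduction, so R = ln(r₂/r₁)/(2πkL) per layer, in series:
R_inner film = 1/(h_i·2πr₁L) = 1/(543×2π×0.55×1) = 5.329×10^-4 K/W
R_aluminium pipe wall = ln(557/550)/(2π×203×1) = 9.915×10^-6 K/W
R_vermiculite fill = ln(581/557)/(2π×0.0607×1) = 0.1106 K/W
R_outer film = 1/(h_o·2πr_oL) = 1/(19.5×2π×0.581×1) = 0.01405 K/W
R_total = 0.1252 K/W
Q = ΔT/R_total = 132/0.1252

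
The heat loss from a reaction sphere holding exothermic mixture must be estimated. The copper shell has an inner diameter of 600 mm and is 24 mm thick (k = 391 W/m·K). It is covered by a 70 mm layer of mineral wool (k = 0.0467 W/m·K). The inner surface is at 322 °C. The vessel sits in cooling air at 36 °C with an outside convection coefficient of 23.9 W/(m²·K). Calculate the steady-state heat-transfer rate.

Radial (spherical) resistances in series:
R_copper shell = (1/0.3 − 1/0.324)/(4π×391) = 5.025×10^-5 K/W
R_mineral wool = (1/0.324 − 1/0.394)/(4π×0.0467) = 0.9344 K/W
R_outer film = 1/(h·4πr_o²) = 1/(23.9×4π×0.394²) = 0.02145 K/W
R_total = 0.9559 K/W
Q = ΔT/R_total = 286/0.9559

Q ≈ 299 W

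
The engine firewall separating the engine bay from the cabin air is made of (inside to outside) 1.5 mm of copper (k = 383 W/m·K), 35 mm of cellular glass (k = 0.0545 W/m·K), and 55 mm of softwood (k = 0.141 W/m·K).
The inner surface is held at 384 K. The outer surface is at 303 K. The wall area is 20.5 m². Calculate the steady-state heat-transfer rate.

Thermal resistances in series:
R_copper = L/(kA) = 0.0015/(383×20.5) = 1.91×10^-7 K/W
R_cellular glass = L/(kA) = 0.035/(0.0545×20.5) = 0.03133 K/W
R_softwood = L/(kA) = 0.055/(0.141×20.5) = 0.01903 K/W
R_total = 0.05035 K/W
Q = ΔT / R_total = 81 / 0.05035

Q ≈ 1610 W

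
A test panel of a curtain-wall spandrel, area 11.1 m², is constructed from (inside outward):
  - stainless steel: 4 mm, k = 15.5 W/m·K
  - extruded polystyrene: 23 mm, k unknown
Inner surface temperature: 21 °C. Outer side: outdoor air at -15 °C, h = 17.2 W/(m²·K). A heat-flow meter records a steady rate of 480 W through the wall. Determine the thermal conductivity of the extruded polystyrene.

k ≈ 0.0297 W/(m·K)

Using the resistance-network approach (series):
R_stainless steel = L/(kA) = 0.004/(15.5×11.1) = 2.325×10^-5 K/W
R_outer film = 1/(h_o·A) = 1/(17.2×11.1) = 0.005238 K/W
Sum of known resistances R_other = 0.005261 K/W
Total R = ΔT/Q = 36/480 = 0.075 K/W
R_extruded polystyrene = R_total − R_other = 0.06974 K/W
k = L/(R·A) = 0.023/(0.06974×11.1)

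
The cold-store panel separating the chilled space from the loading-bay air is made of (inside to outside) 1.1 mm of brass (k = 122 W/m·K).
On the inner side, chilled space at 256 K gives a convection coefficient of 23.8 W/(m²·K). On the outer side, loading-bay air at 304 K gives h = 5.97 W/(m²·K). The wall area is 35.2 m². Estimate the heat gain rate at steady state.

Q ≈ 8060 W

Treating each layer as a thermal resistance in series:
R_inner film = 1/(h_i·A) = 1/(23.8×35.2) = 0.001194 K/W
R_brass = L/(kA) = 0.0011/(122×35.2) = 2.561×10^-7 K/W
R_outer film = 1/(h_o·A) = 1/(5.97×35.2) = 0.004759 K/W
R_total = 0.005953 K/W
Q = ΔT / R_total = 48 / 0.005953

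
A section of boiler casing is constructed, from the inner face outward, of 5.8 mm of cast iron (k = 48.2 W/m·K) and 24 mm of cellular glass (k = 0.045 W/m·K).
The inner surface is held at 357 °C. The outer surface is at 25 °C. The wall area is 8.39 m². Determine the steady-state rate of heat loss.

Q ≈ 5220 W

Using the resistance-network approach (series):
R_cast iron = L/(kA) = 0.0058/(48.2×8.39) = 1.434×10^-5 K/W
R_cellular glass = L/(kA) = 0.024/(0.045×8.39) = 0.06357 K/W
R_total = 0.06358 K/W
Q = ΔT / R_total = 332 / 0.06358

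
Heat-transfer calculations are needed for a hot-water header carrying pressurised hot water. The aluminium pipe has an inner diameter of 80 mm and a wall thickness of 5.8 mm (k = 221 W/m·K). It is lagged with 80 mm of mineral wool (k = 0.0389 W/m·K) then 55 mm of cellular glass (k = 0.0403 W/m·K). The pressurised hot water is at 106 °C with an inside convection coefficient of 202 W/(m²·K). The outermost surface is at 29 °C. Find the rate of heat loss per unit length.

For a radial system each layer contributes R = ln(r_out/r_in)/(2πkL); films add R = 1/(hA).
R_inner film = 1/(h_i·2πr₁L) = 1/(202×2π×0.04×1) = 0.0197 K/W
R_aluminium pipe wall = ln(45.8/40)/(2π×221×1) = 9.751×10^-5 K/W
R_mineral wool = ln(125.8/45.8)/(2π×0.0389×1) = 4.134 K/W
R_cellular glass = ln(180.8/125.8)/(2π×0.0403×1) = 1.432 K/W
R_total = 5.586 K/W
Q = ΔT/R_total = 77/5.586

q′ ≈ 13.8 W/m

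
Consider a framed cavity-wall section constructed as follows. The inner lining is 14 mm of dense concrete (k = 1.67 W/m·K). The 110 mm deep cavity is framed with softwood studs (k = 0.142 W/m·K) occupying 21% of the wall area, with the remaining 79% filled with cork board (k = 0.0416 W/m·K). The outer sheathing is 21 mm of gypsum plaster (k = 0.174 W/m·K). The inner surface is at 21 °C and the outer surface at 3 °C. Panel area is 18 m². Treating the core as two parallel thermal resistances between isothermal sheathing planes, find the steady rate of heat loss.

Q ≈ 172 W

Sheathing layers in series; stud and cavity paths in parallel between them.
R_inner = 0.014/(1.67×18) = 4.657×10^-4 K/W
R_stud  = 0.11/(0.142×0.21×18) = 0.2049 K/W
R_cav   = 0.11/(0.0416×0.79×18) = 0.186 K/W
1/R_core = 1/R_stud + 1/R_cav → R_core = 0.09749 K/W
R_outer = 0.021/(0.174×18) = 0.006705 K/W
R_total = 0.1047 K/W
Q = ΔT/R_total = 18/0.1047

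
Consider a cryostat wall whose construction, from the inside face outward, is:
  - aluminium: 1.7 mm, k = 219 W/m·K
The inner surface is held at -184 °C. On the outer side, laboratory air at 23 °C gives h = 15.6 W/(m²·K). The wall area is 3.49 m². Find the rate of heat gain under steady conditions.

Q ≈ 11300 W

Treating each layer as a thermal resistance in series:
R_aluminium = L/(kA) = 0.0017/(219×3.49) = 2.224×10^-6 K/W
R_outer film = 1/(h_o·A) = 1/(15.6×3.49) = 0.01837 K/W
R_total = 0.01837 K/W
Q = ΔT / R_total = 207 / 0.01837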